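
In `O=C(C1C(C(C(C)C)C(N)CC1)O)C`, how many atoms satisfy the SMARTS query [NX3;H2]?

The query [NX3;H2] means: aliphatic N with 3 total connections, two of them H — an -NH2 nitrogen (amine or amide).
Check the 14 heavy atoms by environment: 5× C (H1, X4) → no; 2× C (H2, X4) → no; 3× C (H3, X4) → no; 1× O (H1, X2) → no; 1× N (H2, X3) → match; 1× C (H0, X3) → no; 1× O (H0, X1) → no.
That gives 1 matching atom.

1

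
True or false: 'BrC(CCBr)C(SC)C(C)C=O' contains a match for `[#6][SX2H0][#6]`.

True

The pattern [#6][SX2H0][#6] describes an aliphatic sulfur bridging two carbons with no H on the sulfur — a thioether.
The molecule carries a methylthio ether (-SCH3), whose atoms satisfy every constraint of the query, so the pattern matches.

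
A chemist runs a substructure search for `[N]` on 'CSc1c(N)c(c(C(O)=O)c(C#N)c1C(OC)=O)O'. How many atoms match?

Check the 19 heavy atoms by environment: 6× c (aromatic) → no; 5× C → no; 5× O → no; 2× N → match; 1× S → no.
That gives 2 matching atoms.

2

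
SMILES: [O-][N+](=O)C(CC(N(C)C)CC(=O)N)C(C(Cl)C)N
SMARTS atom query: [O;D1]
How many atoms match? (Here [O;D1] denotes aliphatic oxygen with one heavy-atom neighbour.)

Check the 18 heavy atoms by environment: 3× C (D1) → no; 5× C (D3) → no; 2× C (D2) → no; 2× N (D1) → no; 2× O (D1) → match; 1× N (charge +1, D3) → no; 1× O (charge -1, D1) → match; 1× Cl (D1) → no; 1× N (D3) → no.
Summing the matching environments: 2 + 1 = 3 matching atoms.

3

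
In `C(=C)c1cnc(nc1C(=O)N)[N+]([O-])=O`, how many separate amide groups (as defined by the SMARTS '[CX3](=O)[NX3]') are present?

[CX3](=O)[NX3] is the SMARTS for an amide: a carbonyl carbon bonded to a trivalent nitrogen.
Exactly one fragment in the molecule meets all constraints, giving 1 match.

1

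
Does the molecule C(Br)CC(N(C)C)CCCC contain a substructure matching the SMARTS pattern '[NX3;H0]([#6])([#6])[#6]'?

Yes

The pattern [NX3;H0]([#6])([#6])[#6] describes a trivalent nitrogen with no H, bonded to three carbons — a tertiary amine.
The molecule carries a dimethylamino group (-N(CH3)2), whose atoms satisfy every constraint of the query, so the pattern matches.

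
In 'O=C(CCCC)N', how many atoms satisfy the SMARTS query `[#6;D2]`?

3

The query [#6;D2] means: any carbon bonded to exactly two heavy atoms.
Check the 7 heavy atoms by environment: 3× C (D2) → match; 1× C (D3) → no; 1× O (D1) → no; 1× N (D1) → no; 1× C (D1) → no.
That gives 3 matching atoms.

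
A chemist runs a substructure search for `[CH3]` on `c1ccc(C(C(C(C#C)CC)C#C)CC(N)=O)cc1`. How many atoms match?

1

The query [CH3] means: aliphatic carbon with exactly three hydrogens.
Check the 19 heavy atoms by environment: 2× C (H2) → no; 5× C (H1) → no; 3× C (H0) → no; 1× O (H0) → no; 1× N (H2) → no; 1× C (H3) → match; 1× c (aromatic, H0) → no; 5× c (aromatic, H1) → no.
That gives 1 matching atom.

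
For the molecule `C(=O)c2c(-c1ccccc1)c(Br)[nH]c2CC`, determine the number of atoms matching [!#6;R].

1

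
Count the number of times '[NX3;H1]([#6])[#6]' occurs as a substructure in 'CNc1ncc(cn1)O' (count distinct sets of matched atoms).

1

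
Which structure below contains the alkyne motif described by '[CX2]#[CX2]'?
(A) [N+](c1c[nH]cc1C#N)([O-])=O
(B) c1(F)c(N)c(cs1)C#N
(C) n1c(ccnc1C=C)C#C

C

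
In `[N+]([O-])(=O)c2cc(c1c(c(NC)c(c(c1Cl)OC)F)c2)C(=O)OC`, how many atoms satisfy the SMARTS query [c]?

10

The query [c] means: lowercase c matches aromatic carbon only.
Check the 23 heavy atoms by environment: 10× c (aromatic) → match; 1× Cl → no; 1× N (charge +1) → no; 1× O (charge -1) → no; 4× O → no; 4× C → no; 1× N → no; 1× F → no.
That gives 10 matching atoms.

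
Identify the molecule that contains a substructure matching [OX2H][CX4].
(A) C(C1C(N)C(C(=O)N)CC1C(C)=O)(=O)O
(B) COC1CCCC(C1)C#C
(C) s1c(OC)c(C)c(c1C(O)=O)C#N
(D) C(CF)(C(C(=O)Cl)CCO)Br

D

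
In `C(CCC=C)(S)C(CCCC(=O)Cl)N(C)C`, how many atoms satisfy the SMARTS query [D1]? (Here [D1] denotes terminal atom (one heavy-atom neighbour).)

6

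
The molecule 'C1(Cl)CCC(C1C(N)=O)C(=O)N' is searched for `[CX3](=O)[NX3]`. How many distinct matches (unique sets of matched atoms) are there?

2

[CX3](=O)[NX3] is the SMARTS for an amide: a carbonyl carbon bonded to a trivalent nitrogen.
The molecule carries 2 separate instances of a primary amide (-C(=O)NH2) meeting every constraint; each maps to a distinct set of atoms, giving 2 matches.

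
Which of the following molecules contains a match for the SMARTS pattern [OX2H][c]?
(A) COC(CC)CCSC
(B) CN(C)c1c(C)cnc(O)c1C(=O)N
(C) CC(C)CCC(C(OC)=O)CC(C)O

B

[OX2H][c] describes a hydroxyl oxygen attached to an aromatic carbon (a phenol).
(A) has a methoxy ether (-OCH3) but the oxygen has H0, not H1.
(B) contains a hydroxyl group (-OH), which satisfies every atom and bond constraint.
(C) has a hydroxyl group (-OH) but the -OH is on an aliphatic carbon, not an aromatic c.
So the answer is (B).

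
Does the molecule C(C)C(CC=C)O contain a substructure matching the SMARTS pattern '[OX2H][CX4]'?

Yes

The pattern [OX2H][CX4] describes a hydroxyl oxygen bound to an sp3 (X4) carbon — an aliphatic alcohol.
The molecule carries a hydroxyl group (-OH), whose atoms satisfy every constraint of the query, so the pattern matches.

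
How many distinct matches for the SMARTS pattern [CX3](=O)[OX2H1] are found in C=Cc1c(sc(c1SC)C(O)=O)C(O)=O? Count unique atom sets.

[CX3](=O)[OX2H1] is the SMARTS for a carboxylic acid: an sp2 carbon double-bonded to O and single-bonded to an -OH oxygen.
The molecule carries 2 separate instances of a carboxylic acid group (-C(=O)OH) meeting every constraint; each maps to a distinct set of atoms, giving 2 matches.

2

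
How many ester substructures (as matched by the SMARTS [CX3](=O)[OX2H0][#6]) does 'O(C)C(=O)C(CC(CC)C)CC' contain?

[CX3](=O)[OX2H0][#6] is the SMARTS for an ester: a carbonyl carbon bonded to an oxygen that is itself bonded to carbon (no H on that O).
Exactly one fragment in the molecule meets all constraints, giving 1 match.

1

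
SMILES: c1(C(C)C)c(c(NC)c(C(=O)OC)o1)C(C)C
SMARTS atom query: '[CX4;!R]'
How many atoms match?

8

Check the 17 heavy atoms by environment: 1× o (aromatic, X2, in 5-ring) → no; 4× c (aromatic, X3, in 5-ring) → no; 1× C (X3, acyclic) → no; 1× O (X1, acyclic) → no; 1× O (X2, acyclic) → no; 8× C (X4, acyclic) → match; 1× N (X3, acyclic) → no.
That gives 8 matching atoms.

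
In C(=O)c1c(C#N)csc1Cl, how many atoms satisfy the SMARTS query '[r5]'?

The query [r5] means: r5 matches atoms in a five-membered ring.
Check the 10 heavy atoms by environment: 1× s (aromatic, in 5-ring) → match; 4× c (aromatic, in 5-ring) → match; 1× Cl (acyclic) → no; 2× C (acyclic) → no; 1× O (acyclic) → no; 1× N (acyclic) → no.
Summing the matching environments: 1 + 4 = 5 matching atoms.

5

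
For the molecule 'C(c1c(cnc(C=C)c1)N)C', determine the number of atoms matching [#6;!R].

4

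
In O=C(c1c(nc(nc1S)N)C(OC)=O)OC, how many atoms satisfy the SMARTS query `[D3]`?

6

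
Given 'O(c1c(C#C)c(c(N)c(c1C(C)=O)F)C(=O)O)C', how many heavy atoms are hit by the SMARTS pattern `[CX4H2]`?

The query [CX4H2] means: sp3 carbon (X4) with exactly two hydrogens.
Check the 18 heavy atoms by environment: 6× c (aromatic, H0, X3) → no; 1× C (H0, X2) → no; 1× C (H1, X2) → no; 2× C (H0, X3) → no; 2× O (H0, X1) → no; 1× O (H1, X2) → no; 1× F (H0, X1) → no; 2× C (H3, X4) → no; 1× O (H0, X2) → no; 1× N (H2, X3) → no.
No environment satisfies the query, so 0 matching atoms.

0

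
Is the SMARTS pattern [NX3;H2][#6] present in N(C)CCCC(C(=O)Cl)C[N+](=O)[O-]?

No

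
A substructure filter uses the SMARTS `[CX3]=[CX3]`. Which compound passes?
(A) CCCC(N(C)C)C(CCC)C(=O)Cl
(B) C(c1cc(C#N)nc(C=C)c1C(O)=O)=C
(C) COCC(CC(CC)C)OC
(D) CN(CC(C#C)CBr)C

B

[CX3]=[CX3] describes a non-aromatic C=C double bond between two sp2 carbons (an alkene).
(A) has an ethyl group (-CH2CH3) but its C-C bond is a single bond between CX4 carbons, not CX3=CX3.
(B) contains a vinyl group (-CH=CH2), which satisfies every atom and bond constraint.
(C) has an ethyl group (-CH2CH3) but its C-C bond is a single bond between CX4 carbons, not CX3=CX3.
(D) has an ethynyl group (-C#CH) but the C-C bond is a triple bond, not a double bond.
So the answer is (B).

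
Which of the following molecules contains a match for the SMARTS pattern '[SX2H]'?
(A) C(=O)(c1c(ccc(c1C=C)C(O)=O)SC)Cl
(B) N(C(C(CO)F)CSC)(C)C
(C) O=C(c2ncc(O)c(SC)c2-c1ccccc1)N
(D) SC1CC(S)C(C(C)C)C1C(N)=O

D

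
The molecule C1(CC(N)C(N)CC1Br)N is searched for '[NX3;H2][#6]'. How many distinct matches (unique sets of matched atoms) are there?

[NX3;H2][#6] is the SMARTS for a primary amine: a trivalent nitrogen with two H attached to carbon.
The molecule carries 3 separate instances of a primary amino group (-NH2) meeting every constraint; each maps to a distinct set of atoms, giving 3 matches.

3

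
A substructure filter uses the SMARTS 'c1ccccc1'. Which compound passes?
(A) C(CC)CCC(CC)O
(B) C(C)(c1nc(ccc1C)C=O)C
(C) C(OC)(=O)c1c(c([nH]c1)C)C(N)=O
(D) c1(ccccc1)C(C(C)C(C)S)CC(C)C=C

c1ccccc1 describes six aromatic carbons in a ring (a benzene ring).
(A) has a methyl group (-CH3) but no six-membered all-carbon aromatic ring is present.
(B) has a methyl group (-CH3) but no six-membered all-carbon aromatic ring is present.
(C) has a methyl group (-CH3) but no six-membered all-carbon aromatic ring is present.
(D) contains a phenyl ring, which satisfies every atom and bond constraint.
So the answer is (D).

D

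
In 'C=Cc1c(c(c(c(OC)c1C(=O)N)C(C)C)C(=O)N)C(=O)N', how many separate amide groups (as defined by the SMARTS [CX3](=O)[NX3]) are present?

3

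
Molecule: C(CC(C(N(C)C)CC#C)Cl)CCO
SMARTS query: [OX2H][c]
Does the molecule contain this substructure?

The pattern [OX2H][c] describes a hydroxyl oxygen attached to an aromatic carbon — a phenol.
The closest candidate here is a hydroxyl group (-OH), but the -OH is on an aliphatic carbon, not an aromatic c. No other fragment satisfies the full query, so there is no match.

No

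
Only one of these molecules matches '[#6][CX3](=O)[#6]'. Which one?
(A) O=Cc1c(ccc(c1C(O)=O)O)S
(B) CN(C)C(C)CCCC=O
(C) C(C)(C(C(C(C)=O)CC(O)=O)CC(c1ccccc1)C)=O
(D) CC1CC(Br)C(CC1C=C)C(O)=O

C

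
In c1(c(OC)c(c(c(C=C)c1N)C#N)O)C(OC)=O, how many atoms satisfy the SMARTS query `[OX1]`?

1

Check the 18 heavy atoms by environment: 6× c (aromatic, X3) → no; 1× N (X3) → no; 3× O (X2) → no; 2× C (X4) → no; 3× C (X3) → no; 1× O (X1) → match; 1× C (X2) → no; 1× N (X1) → no.
That gives 1 matching atom.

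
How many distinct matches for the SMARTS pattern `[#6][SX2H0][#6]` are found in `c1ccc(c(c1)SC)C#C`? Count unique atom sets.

[#6][SX2H0][#6] is the SMARTS for a thioether: an aliphatic sulfur bridging two carbons with no H on the sulfur.
Exactly one fragment in the molecule meets all constraints, giving 1 match.

1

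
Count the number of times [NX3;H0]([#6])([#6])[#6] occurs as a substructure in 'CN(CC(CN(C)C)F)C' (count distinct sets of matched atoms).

2

[NX3;H0]([#6])([#6])[#6] is the SMARTS for a tertiary amine: a trivalent nitrogen with no H, bonded to three carbons.
The molecule carries 2 separate instances of a dimethylamino group (-N(CH3)2) meeting every constraint; each maps to a distinct set of atoms, giving 2 matches.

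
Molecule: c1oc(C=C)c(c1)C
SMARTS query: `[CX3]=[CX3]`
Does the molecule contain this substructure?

Yes

The pattern [CX3]=[CX3] describes a non-aromatic C=C double bond between two sp2 carbons — an alkene.
The molecule carries a vinyl group (-CH=CH2), whose atoms satisfy every constraint of the query, so the pattern matches.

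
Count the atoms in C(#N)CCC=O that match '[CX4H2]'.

2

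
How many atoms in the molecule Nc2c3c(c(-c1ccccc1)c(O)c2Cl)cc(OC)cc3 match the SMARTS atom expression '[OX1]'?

The query [OX1] means: aliphatic oxygen with one total connection — typically a carbonyl =O or an oxide.
Check the 21 heavy atoms by environment: 16× c (aromatic, X3) → no; 1× N (X3) → no; 1× Cl (X1) → no; 2× O (X2) → no; 1× C (X4) → no.
No environment satisfies the query, so 0 matching atoms.

0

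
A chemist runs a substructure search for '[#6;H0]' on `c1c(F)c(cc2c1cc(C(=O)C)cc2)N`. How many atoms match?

6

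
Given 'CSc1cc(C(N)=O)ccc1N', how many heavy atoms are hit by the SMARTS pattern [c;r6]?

6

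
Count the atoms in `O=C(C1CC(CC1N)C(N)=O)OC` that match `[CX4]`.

6

The query [CX4] means: C with X4: aliphatic carbon with exactly 4 total connections (bonds + H).
Check the 13 heavy atoms by environment: 6× C (X4) → match; 2× C (X3) → no; 2× O (X1) → no; 1× O (X2) → no; 2× N (X3) → no.
That gives 6 matching atoms.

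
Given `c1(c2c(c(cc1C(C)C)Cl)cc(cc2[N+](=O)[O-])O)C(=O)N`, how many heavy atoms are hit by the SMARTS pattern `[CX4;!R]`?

3

The query [CX4;!R] means: aliphatic carbon with four total connections, not in a ring.
Check the 21 heavy atoms by environment: 10× c (aromatic, X3, in 6-ring) → no; 3× C (X4, acyclic) → match; 1× Cl (X1, acyclic) → no; 1× N (charge +1, X3, acyclic) → no; 1× O (charge -1, X1, acyclic) → no; 2× O (X1, acyclic) → no; 1× C (X3, acyclic) → no; 1× N (X3, acyclic) → no; 1× O (X2, acyclic) → no.
That gives 3 matching atoms.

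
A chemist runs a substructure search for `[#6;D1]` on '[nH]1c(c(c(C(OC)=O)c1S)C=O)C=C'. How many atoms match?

The query [#6;D1] means: carbon bonded to exactly one heavy atom.
Check the 14 heavy atoms by environment: 1× n (aromatic, D2) → no; 4× c (aromatic, D3) → no; 1× S (D1) → no; 1× C (D3) → no; 2× O (D1) → no; 1× O (D2) → no; 2× C (D1) → match; 2× C (D2) → no.
That gives 2 matching atoms.

2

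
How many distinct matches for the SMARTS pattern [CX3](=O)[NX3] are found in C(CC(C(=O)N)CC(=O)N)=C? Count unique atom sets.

2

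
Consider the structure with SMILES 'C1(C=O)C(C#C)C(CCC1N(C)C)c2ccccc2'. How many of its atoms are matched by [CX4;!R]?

2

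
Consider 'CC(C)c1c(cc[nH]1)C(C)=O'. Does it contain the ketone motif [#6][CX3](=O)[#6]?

Yes

The pattern [#6][CX3](=O)[#6] describes a carbonyl carbon (no H) flanked by two carbons — a ketone.
The molecule carries an acetyl/ketone group (-C(=O)CH3), whose atoms satisfy every constraint of the query, so the pattern matches.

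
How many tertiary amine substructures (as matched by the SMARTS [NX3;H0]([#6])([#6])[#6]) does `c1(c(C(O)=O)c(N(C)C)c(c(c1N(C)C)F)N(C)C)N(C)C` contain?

4

[NX3;H0]([#6])([#6])[#6] is the SMARTS for a tertiary amine: a trivalent nitrogen with no H, bonded to three carbons.
The molecule carries 4 separate instances of a dimethylamino group (-N(CH3)2) meeting every constraint; each maps to a distinct set of atoms, giving 4 matches.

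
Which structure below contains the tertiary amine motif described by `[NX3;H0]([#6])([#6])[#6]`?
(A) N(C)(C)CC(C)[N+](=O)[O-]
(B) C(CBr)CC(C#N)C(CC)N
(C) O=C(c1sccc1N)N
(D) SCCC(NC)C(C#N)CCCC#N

A

[NX3;H0]([#6])([#6])[#6] describes a trivalent nitrogen with no H, bonded to three carbons (a tertiary amine).
(A) contains a dimethylamino group (-N(CH3)2), which satisfies every atom and bond constraint.
(B) has a primary amino group (-NH2) but the nitrogen has H2, not H0 with three carbons.
(C) has a primary amide (-C(=O)NH2) but the amide nitrogen has H2 and only one carbon neighbour.
(D) has an N-methylamino group (-NHCH3) but the nitrogen still has one H (H1), not H0.
So the answer is (A).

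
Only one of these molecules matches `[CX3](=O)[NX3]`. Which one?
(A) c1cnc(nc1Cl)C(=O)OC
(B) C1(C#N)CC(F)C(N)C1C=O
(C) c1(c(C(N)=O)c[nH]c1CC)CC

C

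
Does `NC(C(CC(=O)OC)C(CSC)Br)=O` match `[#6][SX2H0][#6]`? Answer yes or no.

The pattern [#6][SX2H0][#6] describes an aliphatic sulfur bridging two carbons with no H on the sulfur — a thioether.
The molecule carries a methylthio ether (-SCH3), whose atoms satisfy every constraint of the query, so the pattern matches.

Yes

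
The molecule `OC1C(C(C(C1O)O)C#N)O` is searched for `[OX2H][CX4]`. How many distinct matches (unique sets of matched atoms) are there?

4

[OX2H][CX4] is the SMARTS for an aliphatic alcohol: a hydroxyl oxygen bound to an sp3 (X4) carbon.
The molecule carries 4 separate instances of a hydroxyl group (-OH) meeting every constraint; each maps to a distinct set of atoms, giving 4 matches.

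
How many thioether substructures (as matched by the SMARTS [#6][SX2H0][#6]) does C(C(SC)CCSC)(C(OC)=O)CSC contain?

[#6][SX2H0][#6] is the SMARTS for a thioether: an aliphatic sulfur bridging two carbons with no H on the sulfur.
The molecule carries 3 separate instances of a methylthio ether (-SCH3) meeting every constraint; each maps to a distinct set of atoms, giving 3 matches.

3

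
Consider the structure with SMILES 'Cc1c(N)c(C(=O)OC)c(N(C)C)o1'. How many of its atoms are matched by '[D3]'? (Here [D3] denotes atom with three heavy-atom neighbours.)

The query [D3] means: atom with exactly three heavy-atom neighbours.
Check the 14 heavy atoms by environment: 1× o (aromatic, D2) → no; 4× c (aromatic, D3) → match; 1× N (D3) → match; 4× C (D1) → no; 1× C (D3) → match; 1× O (D1) → no; 1× O (D2) → no; 1× N (D1) → no.
Summing the matching environments: 4 + 1 + 1 = 6 matching atoms.

6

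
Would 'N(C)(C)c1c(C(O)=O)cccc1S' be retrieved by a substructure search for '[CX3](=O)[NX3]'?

The pattern [CX3](=O)[NX3] describes a carbonyl carbon bonded to a trivalent nitrogen — an amide.
The closest candidate here is a carboxylic acid group (-C(=O)OH), but the carbonyl is bonded to O, not to an NX3 nitrogen. No other fragment satisfies the full query, so there is no match.

No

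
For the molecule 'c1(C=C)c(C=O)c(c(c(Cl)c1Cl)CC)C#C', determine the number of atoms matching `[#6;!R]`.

7

The query [#6;!R] means: carbon not in any ring.
Check the 16 heavy atoms by environment: 6× c (aromatic, in 6-ring) → no; 7× C (acyclic) → match; 2× Cl (acyclic) → no; 1× O (acyclic) → no.
That gives 7 matching atoms.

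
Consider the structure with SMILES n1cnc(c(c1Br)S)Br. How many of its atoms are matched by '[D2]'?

3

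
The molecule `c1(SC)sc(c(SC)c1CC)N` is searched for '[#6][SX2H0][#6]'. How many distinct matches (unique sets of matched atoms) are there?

[#6][SX2H0][#6] is the SMARTS for a thioether: an aliphatic sulfur bridging two carbons with no H on the sulfur.
The molecule carries 2 separate instances of a methylthio ether (-SCH3) meeting every constraint; each maps to a distinct set of atoms, giving 2 matches.

2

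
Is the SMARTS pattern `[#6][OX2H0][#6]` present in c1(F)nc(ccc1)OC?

Yes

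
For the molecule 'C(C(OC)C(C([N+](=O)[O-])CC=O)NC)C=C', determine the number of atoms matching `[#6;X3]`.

3

The query [#6;X3] means: any carbon (aromatic or not) with three total connections.
Check the 16 heavy atoms by environment: 7× C (X4) → no; 3× C (X3) → match; 2× O (X1) → no; 1× O (X2) → no; 1× N (X3) → no; 1× N (charge +1, X3) → no; 1× O (charge -1, X1) → no.
That gives 3 matching atoms.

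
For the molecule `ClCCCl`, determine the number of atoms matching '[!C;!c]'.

2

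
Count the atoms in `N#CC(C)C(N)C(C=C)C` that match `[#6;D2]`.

2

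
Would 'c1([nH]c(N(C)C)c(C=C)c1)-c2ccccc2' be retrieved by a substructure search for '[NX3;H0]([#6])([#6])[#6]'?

The pattern [NX3;H0]([#6])([#6])[#6] describes a trivalent nitrogen with no H, bonded to three carbons — a tertiary amine.
The molecule carries a dimethylamino group (-N(CH3)2), whose atoms satisfy every constraint of the query, so the pattern matches.

Yes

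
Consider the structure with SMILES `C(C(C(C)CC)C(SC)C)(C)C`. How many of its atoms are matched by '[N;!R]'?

The query [N;!R] means: aliphatic nitrogen not in a ring.
Check the 12 heavy atoms by environment: 11× C (acyclic) → no; 1× S (acyclic) → no.
No environment satisfies the query, so 0 matching atoms.

0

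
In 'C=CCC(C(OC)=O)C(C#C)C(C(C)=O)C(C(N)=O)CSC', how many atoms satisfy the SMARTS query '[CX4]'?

Check the 22 heavy atoms by environment: 9× C (X4) → match; 2× C (X2) → no; 5× C (X3) → no; 3× O (X1) → no; 1× O (X2) → no; 1× S (X2) → no; 1× N (X3) → no.
That gives 9 matching atoms.

9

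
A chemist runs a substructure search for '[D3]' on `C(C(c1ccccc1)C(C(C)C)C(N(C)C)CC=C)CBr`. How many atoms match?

6

The query [D3] means: atom with exactly three heavy-atom neighbours.
Check the 21 heavy atoms by environment: 4× C (D2) → no; 4× C (D3) → match; 5× C (D1) → no; 1× N (D3) → match; 1× Br (D1) → no; 1× c (aromatic, D3) → match; 5× c (aromatic, D2) → no.
Summing the matching environments: 4 + 1 + 1 = 6 matching atoms.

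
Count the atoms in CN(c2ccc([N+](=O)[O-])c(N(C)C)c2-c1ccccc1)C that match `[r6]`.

12

The query [r6] means: r6 matches atoms in a six-membered ring.
Check the 21 heavy atoms by environment: 12× c (aromatic, in 6-ring) → match; 2× N (acyclic) → no; 4× C (acyclic) → no; 1× N (charge +1, acyclic) → no; 1× O (charge -1, acyclic) → no; 1× O (acyclic) → no.
That gives 12 matching atoms.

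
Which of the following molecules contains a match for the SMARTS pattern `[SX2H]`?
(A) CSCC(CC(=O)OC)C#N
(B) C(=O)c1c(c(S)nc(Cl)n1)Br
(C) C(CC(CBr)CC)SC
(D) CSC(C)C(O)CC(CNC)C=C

B

[SX2H] describes an aliphatic sulfur with two connections, one being H (a thiol).
(A) has a methylthio ether (-SCH3) but the sulfur has H0 (bonded to two carbons), not H1.
(B) contains a thiol (-SH), which satisfies every atom and bond constraint.
(C) has a methylthio ether (-SCH3) but the sulfur has H0 (bonded to two carbons), not H1.
(D) has a methylthio ether (-SCH3) but the sulfur has H0 (bonded to two carbons), not H1.
So the answer is (B).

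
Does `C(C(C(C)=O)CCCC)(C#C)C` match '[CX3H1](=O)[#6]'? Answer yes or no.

No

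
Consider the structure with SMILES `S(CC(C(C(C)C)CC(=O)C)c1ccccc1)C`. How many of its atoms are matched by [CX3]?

1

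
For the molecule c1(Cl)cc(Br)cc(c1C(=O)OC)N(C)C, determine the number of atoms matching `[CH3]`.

The query [CH3] means: aliphatic carbon with exactly three hydrogens.
Check the 15 heavy atoms by environment: 4× c (aromatic, H0) → no; 2× c (aromatic, H1) → no; 1× N (H0) → no; 3× C (H3) → match; 1× C (H0) → no; 2× O (H0) → no; 1× Br (H0) → no; 1× Cl (H0) → no.
That gives 3 matching atoms.

3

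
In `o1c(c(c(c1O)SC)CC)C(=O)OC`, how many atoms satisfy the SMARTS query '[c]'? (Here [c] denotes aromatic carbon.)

4

The query [c] means: lowercase c matches aromatic carbon only.
Check the 14 heavy atoms by environment: 1× o (aromatic) → no; 4× c (aromatic) → match; 5× C → no; 3× O → no; 1× S → no.
That gives 4 matching atoms.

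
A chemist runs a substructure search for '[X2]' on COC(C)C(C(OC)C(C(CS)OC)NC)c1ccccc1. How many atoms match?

4

Check the 22 heavy atoms by environment: 11× C (X4) → no; 6× c (aromatic, X3) → no; 3× O (X2) → match; 1× S (X2) → match; 1× N (X3) → no.
Summing the matching environments: 3 + 1 = 4 matching atoms.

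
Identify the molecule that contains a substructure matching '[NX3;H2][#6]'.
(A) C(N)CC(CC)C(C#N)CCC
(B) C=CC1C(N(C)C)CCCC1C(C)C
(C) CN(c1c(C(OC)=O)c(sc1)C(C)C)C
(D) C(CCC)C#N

A

[NX3;H2][#6] describes a trivalent nitrogen with two H attached to carbon (a primary amine).
(A) contains a primary amino group (-NH2), which satisfies every atom and bond constraint.
(B) has a dimethylamino group (-N(CH3)2) but the nitrogen has H0, not H2.
(C) has a dimethylamino group (-N(CH3)2) but the nitrogen has H0, not H2.
(D) has a nitrile (-C#N) but the nitrogen is NX1 (triple-bonded), not NX3 with two H.
So the answer is (A).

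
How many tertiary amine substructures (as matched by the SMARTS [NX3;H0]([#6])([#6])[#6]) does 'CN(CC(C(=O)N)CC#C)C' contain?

1

[NX3;H0]([#6])([#6])[#6] is the SMARTS for a tertiary amine: a trivalent nitrogen with no H, bonded to three carbons.
Exactly one fragment in the molecule meets all constraints, giving 1 match.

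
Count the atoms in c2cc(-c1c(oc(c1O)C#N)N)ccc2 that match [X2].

Check the 15 heavy atoms by environment: 1× o (aromatic, X2) → match; 10× c (aromatic, X3) → no; 1× O (X2) → match; 1× C (X2) → match; 1× N (X1) → no; 1× N (X3) → no.
Summing the matching environments: 1 + 1 + 1 = 3 matching atoms.

3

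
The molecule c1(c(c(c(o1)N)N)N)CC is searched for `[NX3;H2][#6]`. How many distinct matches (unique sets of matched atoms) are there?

3

[NX3;H2][#6] is the SMARTS for a primary amine: a trivalent nitrogen with two H attached to carbon.
The molecule carries 3 separate instances of a primary amino group (-NH2) meeting every constraint; each maps to a distinct set of atoms, giving 3 matches.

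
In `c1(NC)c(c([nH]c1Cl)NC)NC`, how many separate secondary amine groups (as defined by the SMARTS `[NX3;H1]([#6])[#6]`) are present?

[NX3;H1]([#6])[#6] is the SMARTS for a secondary amine: a trivalent nitrogen with one H, bonded to two carbons.
The molecule carries 3 separate instances of an N-methylamino group (-NHCH3) meeting every constraint; each maps to a distinct set of atoms, giving 3 matches.

3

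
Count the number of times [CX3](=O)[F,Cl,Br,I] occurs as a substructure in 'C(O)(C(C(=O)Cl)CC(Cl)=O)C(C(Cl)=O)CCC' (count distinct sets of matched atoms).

[CX3](=O)[F,Cl,Br,I] is the SMARTS for an acyl halide: a carbonyl carbon bonded to a halogen.
The molecule carries 3 separate instances of an acyl chloride (-C(=O)Cl) meeting every constraint; each maps to a distinct set of atoms, giving 3 matches.

3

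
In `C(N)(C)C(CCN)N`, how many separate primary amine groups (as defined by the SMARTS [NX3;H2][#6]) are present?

[NX3;H2][#6] is the SMARTS for a primary amine: a trivalent nitrogen with two H attached to carbon.
The molecule carries 3 separate instances of a primary amino group (-NH2) meeting every constraint; each maps to a distinct set of atoms, giving 3 matches.

3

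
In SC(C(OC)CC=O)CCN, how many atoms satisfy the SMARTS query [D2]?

Check the 11 heavy atoms by environment: 4× C (D2) → match; 2× C (D3) → no; 1× O (D1) → no; 1× S (D1) → no; 1× O (D2) → match; 1× C (D1) → no; 1× N (D1) → no.
Summing the matching environments: 4 + 1 = 5 matching atoms.

5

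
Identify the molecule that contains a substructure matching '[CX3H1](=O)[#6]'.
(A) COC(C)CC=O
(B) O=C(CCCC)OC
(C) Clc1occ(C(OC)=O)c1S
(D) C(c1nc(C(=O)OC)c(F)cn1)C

A

[CX3H1](=O)[#6] describes an sp2 carbon with one H, double-bonded to O and single-bonded to carbon (an aldehyde).
(A) contains an aldehyde (-CHO), which satisfies every atom and bond constraint.
(B) has a methyl-ester group (-C(=O)OCH3) but the carbonyl carbon has H0, not H1.
(C) has a methyl-ester group (-C(=O)OCH3) but the carbonyl carbon has H0, not H1.
(D) has a methyl-ester group (-C(=O)OCH3) but the carbonyl carbon has H0, not H1.
So the answer is (A).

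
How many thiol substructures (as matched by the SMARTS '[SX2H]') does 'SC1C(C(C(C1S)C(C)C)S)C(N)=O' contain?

3

[SX2H] is the SMARTS for a thiol: an aliphatic sulfur with two connections, one being H.
The molecule carries 3 separate instances of a thiol (-SH) meeting every constraint; each maps to a distinct set of atoms, giving 3 matches.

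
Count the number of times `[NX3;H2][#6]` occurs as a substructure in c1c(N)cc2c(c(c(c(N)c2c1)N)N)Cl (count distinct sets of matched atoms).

[NX3;H2][#6] is the SMARTS for a primary amine: a trivalent nitrogen with two H attached to carbon.
The molecule carries 4 separate instances of a primary amino group (-NH2) meeting every constraint; each maps to a distinct set of atoms, giving 4 matches.

4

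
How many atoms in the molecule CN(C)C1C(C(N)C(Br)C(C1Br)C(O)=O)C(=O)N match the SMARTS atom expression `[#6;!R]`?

The query [#6;!R] means: carbon not in any ring.
Check the 18 heavy atoms by environment: 6× C (in 6-ring) → no; 4× C (acyclic) → match; 3× O (acyclic) → no; 3× N (acyclic) → no; 2× Br (acyclic) → no.
That gives 4 matching atoms.

4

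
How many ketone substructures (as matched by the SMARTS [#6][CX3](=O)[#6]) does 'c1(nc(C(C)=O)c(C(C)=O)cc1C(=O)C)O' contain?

3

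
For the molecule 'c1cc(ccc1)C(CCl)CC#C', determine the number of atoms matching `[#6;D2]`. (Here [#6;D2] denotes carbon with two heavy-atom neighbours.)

The query [#6;D2] means: any carbon bonded to exactly two heavy atoms.
Check the 12 heavy atoms by environment: 3× C (D2) → match; 1× C (D3) → no; 1× C (D1) → no; 1× c (aromatic, D3) → no; 5× c (aromatic, D2) → match; 1× Cl (D1) → no.
Summing the matching environments: 3 + 5 = 8 matching atoms.

8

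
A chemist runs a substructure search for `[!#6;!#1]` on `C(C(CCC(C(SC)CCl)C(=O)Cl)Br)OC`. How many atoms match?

6

The query [!#6;!#1] means: not carbon and not hydrogen — any heteroatom.
Check the 16 heavy atoms by environment: 10× C → no; 1× S → match; 1× Br → match; 2× Cl → match; 2× O → match.
Summing the matching environments: 1 + 1 + 2 + 2 = 6 matching atoms.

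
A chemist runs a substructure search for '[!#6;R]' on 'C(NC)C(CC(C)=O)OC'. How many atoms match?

The query [!#6;R] means: non-carbon atom that is part of a ring.
Check the 10 heavy atoms by environment: 7× C (acyclic) → no; 2× O (acyclic) → no; 1× N (acyclic) → no.
No environment satisfies the query, so 0 matching atoms.

0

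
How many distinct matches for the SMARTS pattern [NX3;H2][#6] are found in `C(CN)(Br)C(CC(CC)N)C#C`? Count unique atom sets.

2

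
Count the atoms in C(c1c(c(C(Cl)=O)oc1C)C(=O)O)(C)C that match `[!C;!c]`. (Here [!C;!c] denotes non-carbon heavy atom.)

5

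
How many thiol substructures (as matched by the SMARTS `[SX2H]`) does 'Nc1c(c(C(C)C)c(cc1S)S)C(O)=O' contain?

2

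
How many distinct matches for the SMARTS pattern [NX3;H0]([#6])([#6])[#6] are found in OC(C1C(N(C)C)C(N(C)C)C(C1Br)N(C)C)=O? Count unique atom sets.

3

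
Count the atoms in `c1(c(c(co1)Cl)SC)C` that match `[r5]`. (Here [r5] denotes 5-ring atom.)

The query [r5] means: r5 matches atoms in a five-membered ring.
Check the 9 heavy atoms by environment: 1× o (aromatic, in 5-ring) → match; 4× c (aromatic, in 5-ring) → match; 1× Cl (acyclic) → no; 2× C (acyclic) → no; 1× S (acyclic) → no.
Summing the matching environments: 1 + 4 = 5 matching atoms.

5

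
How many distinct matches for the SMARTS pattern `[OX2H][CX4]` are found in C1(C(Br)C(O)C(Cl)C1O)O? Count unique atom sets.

[OX2H][CX4] is the SMARTS for an aliphatic alcohol: a hydroxyl oxygen bound to an sp3 (X4) carbon.
The molecule carries 3 separate instances of a hydroxyl group (-OH) meeting every constraint; each maps to a distinct set of atoms, giving 3 matches.

3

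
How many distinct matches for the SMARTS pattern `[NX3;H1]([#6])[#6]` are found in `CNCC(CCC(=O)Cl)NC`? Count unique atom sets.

2

[NX3;H1]([#6])[#6] is the SMARTS for a secondary amine: a trivalent nitrogen with one H, bonded to two carbons.
The molecule carries 2 separate instances of an N-methylamino group (-NHCH3) meeting every constraint; each maps to a distinct set of atoms, giving 2 matches.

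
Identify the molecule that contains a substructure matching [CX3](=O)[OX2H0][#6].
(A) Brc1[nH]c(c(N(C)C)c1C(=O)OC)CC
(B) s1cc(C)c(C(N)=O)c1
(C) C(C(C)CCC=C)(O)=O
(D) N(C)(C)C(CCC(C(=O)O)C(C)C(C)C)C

A

[CX3](=O)[OX2H0][#6] describes a carbonyl carbon bonded to an oxygen that is itself bonded to carbon (no H on that O) (an ester).
(A) contains a methyl-ester group (-C(=O)OCH3), which satisfies every atom and bond constraint.
(B) has a primary amide (-C(=O)NH2) but the carbonyl is bonded to N, not to an O-C linkage.
(C) has a carboxylic acid group (-C(=O)OH) but the singly-bonded O carries H (OX2H1, not H0).
(D) has a carboxylic acid group (-C(=O)OH) but the singly-bonded O carries H (OX2H1, not H0).
So the answer is (A).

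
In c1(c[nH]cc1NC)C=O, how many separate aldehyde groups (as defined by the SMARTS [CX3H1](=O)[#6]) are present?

1

[CX3H1](=O)[#6] is the SMARTS for an aldehyde: an sp2 carbon with one H, double-bonded to O and single-bonded to carbon.
Exactly one fragment in the molecule meets all constraints, giving 1 match.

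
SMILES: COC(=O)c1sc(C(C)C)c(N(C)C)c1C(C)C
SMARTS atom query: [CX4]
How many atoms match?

The query [CX4] means: C with X4: aliphatic carbon with exactly 4 total connections (bonds + H).
Check the 18 heavy atoms by environment: 1× s (aromatic, X2) → no; 4× c (aromatic, X3) → no; 1× C (X3) → no; 1× O (X1) → no; 1× O (X2) → no; 9× C (X4) → match; 1× N (X3) → no.
That gives 9 matching atoms.

9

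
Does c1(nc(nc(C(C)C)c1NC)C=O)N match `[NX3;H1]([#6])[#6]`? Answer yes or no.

Yes

The pattern [NX3;H1]([#6])[#6] describes a trivalent nitrogen with one H, bonded to two carbons — a secondary amine.
The molecule carries an N-methylamino group (-NHCH3), whose atoms satisfy every constraint of the query, so the pattern matches.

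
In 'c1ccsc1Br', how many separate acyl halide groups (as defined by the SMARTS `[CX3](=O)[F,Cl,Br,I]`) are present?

0

[CX3](=O)[F,Cl,Br,I] is the SMARTS for an acyl halide: a carbonyl carbon bonded to a halogen.
No fragment in the molecule satisfies every constraint, giving 0 matches.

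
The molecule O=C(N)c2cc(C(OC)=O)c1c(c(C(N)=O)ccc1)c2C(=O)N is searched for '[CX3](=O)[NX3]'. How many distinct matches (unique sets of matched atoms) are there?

3

[CX3](=O)[NX3] is the SMARTS for an amide: a carbonyl carbon bonded to a trivalent nitrogen.
The molecule carries 3 separate instances of a primary amide (-C(=O)NH2) meeting every constraint; each maps to a distinct set of atoms, giving 3 matches.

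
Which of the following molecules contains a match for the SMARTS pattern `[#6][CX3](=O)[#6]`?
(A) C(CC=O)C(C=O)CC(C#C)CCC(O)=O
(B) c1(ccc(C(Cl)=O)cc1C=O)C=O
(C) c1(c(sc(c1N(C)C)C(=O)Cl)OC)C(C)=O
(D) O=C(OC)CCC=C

C

[#6][CX3](=O)[#6] describes a carbonyl carbon (no H) flanked by two carbons (a ketone).
(A) has a carboxylic acid group (-C(=O)OH) but one neighbour of the carbonyl carbon is O, not C.
(B) has an aldehyde (-CHO) but the carbonyl carbon has H1, so it is not flanked by two carbons.
(C) contains an acetyl/ketone group (-C(=O)CH3), which satisfies every atom and bond constraint.
(D) has a methyl-ester group (-C(=O)OCH3) but one neighbour of the carbonyl carbon is O, not C.
So the answer is (C).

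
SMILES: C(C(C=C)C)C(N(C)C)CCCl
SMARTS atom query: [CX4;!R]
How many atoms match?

8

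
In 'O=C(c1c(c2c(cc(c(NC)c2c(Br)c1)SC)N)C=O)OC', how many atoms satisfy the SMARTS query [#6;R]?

10

Check the 22 heavy atoms by environment: 10× c (aromatic, in 6-ring) → match; 1× Br (acyclic) → no; 1× S (acyclic) → no; 5× C (acyclic) → no; 3× O (acyclic) → no; 2× N (acyclic) → no.
That gives 10 matching atoms.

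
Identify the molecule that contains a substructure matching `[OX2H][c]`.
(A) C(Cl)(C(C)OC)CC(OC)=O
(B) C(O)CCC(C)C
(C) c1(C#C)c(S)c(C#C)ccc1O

C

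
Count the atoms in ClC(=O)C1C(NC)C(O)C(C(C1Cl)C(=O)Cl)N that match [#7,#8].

The query [#7,#8] means: nitrogen or oxygen (comma = OR).
Check the 17 heavy atoms by environment: 9× C → no; 3× O → match; 3× Cl → no; 2× N → match.
Summing the matching environments: 3 + 2 = 5 matching atoms.

5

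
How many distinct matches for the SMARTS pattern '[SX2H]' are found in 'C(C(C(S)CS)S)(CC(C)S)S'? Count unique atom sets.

[SX2H] is the SMARTS for a thiol: an aliphatic sulfur with two connections, one being H.
The molecule carries 5 separate instances of a thiol (-SH) meeting every constraint; each maps to a distinct set of atoms, giving 5 matches.

5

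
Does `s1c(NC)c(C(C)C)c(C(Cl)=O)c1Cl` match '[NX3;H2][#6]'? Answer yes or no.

No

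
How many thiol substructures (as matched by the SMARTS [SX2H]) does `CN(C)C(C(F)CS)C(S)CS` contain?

3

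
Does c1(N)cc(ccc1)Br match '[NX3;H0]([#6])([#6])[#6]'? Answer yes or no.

No

The pattern [NX3;H0]([#6])([#6])[#6] describes a trivalent nitrogen with no H, bonded to three carbons — a tertiary amine.
The closest candidate here is a primary amino group (-NH2), but the nitrogen has H2, not H0 with three carbons. No other fragment satisfies the full query, so there is no match.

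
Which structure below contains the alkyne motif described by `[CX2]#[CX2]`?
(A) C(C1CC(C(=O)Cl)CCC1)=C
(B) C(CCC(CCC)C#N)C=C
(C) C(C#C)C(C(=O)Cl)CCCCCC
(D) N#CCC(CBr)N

C

[CX2]#[CX2] describes a carbon-carbon triple bond (an alkyne).
(A) has a vinyl group (-CH=CH2) but the C=C is a double bond; both carbons are CX3, not CX2.
(B) has a vinyl group (-CH=CH2) but the C=C is a double bond; both carbons are CX3, not CX2.
(C) contains an ethynyl group (-C#CH), which satisfies every atom and bond constraint.
(D) has a nitrile (-C#N) but the triple bond is C#N, not C#C.
So the answer is (C).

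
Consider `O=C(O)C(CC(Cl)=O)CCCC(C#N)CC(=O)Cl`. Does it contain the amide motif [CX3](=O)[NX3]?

No

The pattern [CX3](=O)[NX3] describes a carbonyl carbon bonded to a trivalent nitrogen — an amide.
The closest candidate here is a carboxylic acid group (-C(=O)OH), but the carbonyl is bonded to O, not to an NX3 nitrogen. No other fragment satisfies the full query, so there is no match.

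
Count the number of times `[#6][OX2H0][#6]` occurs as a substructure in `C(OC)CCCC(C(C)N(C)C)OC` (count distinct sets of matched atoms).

2

[#6][OX2H0][#6] is the SMARTS for an ether: an aliphatic oxygen bridging two carbons with no H on the oxygen.
The molecule carries 2 separate instances of a methoxy ether (-OCH3) meeting every constraint; each maps to a distinct set of atoms, giving 2 matches.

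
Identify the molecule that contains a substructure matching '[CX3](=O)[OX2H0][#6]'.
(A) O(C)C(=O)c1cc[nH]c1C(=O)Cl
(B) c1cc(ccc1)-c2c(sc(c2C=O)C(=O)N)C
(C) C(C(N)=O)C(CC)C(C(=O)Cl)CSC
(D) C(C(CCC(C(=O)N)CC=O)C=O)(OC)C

[CX3](=O)[OX2H0][#6] describes a carbonyl carbon bonded to an oxygen that is itself bonded to carbon (no H on that O) (an ester).
(A) contains a methyl-ester group (-C(=O)OCH3), which satisfies every atom and bond constraint.
(B) has a primary amide (-C(=O)NH2) but the carbonyl is bonded to N, not to an O-C linkage.
(C) has a primary amide (-C(=O)NH2) but the carbonyl is bonded to N, not to an O-C linkage.
(D) has a primary amide (-C(=O)NH2) but the carbonyl is bonded to N, not to an O-C linkage.
So the answer is (A).

A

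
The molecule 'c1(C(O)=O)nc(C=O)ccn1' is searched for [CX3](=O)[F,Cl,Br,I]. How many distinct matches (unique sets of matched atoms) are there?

0

[CX3](=O)[F,Cl,Br,I] is the SMARTS for an acyl halide: a carbonyl carbon bonded to a halogen.
The molecule has a carboxylic acid group (-C(=O)OH), but the carbonyl is bonded to -OH, not to a halogen; nothing else fits, so there are 0 matches.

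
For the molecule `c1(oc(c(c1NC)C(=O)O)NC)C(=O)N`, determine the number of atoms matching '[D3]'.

6

The query [D3] means: atom with exactly three heavy-atom neighbours.
Check the 15 heavy atoms by environment: 1× o (aromatic, D2) → no; 4× c (aromatic, D3) → match; 2× C (D3) → match; 3× O (D1) → no; 1× N (D1) → no; 2× N (D2) → no; 2× C (D1) → no.
Summing the matching environments: 4 + 2 = 6 matching atoms.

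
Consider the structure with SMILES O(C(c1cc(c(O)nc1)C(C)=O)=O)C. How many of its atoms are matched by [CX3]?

2

The query [CX3] means: C with X3: aliphatic carbon with exactly 3 total connections.
Check the 14 heavy atoms by environment: 1× n (aromatic, X2) → no; 5× c (aromatic, X3) → no; 2× C (X3) → match; 2× O (X1) → no; 2× O (X2) → no; 2× C (X4) → no.
That gives 2 matching atoms.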